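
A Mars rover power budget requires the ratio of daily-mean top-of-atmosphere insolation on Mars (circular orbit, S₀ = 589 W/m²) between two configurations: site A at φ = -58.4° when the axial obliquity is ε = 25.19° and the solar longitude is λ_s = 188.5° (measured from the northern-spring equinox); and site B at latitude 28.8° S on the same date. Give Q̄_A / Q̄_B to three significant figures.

— Configuration A (φ=-58.4°):
Solar declination: sin δ = sin ε · sin λ_s = sin 25.19° × sin 188.5° = -0.06291, so δ = -3.607°.
cos H₀ = −tan(-58.4°) tan(-3.607°) = -0.1025, H₀ = 1.6734 rad.
Bracket: H₀ sin φ sin δ + cos φ cos δ sin H₀ = 1.6734×-0.85173×-0.06291 + 0.52399×0.99802×0.99474 = 0.089665 + 0.520202 = 0.609867.
Q̄ = (S₀/π) × [bracket] = (589/π) × 0.609867 = 114.34 W/m².
— Configuration B (φ=-28.8°):
cos H₀ = −tan(-28.8°) tan(-3.607°) = -0.0347, H₀ = 1.6055 rad.
Bracket: H₀ sin φ sin δ + cos φ cos δ sin H₀ = 1.6055×-0.48175×-0.06291 + 0.87631×0.99802×0.99940 = 0.048658 + 0.874050 = 0.922708.
Q̄ = (S₀/π) × [bracket] = (589/π) × 0.922708 = 172.99 W/m².
Ratio Q̄_A / Q̄_B = 114.34 / 172.99 = 0.6610.

Q̄_A / Q̄_B ≈ 0.661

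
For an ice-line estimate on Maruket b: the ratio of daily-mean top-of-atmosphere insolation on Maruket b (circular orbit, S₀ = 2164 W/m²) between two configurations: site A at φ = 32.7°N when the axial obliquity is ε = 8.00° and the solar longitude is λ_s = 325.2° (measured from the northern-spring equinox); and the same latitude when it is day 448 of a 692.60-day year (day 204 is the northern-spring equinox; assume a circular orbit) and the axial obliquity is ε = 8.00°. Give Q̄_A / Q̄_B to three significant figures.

Q̄_A / Q̄_B ≈ 0.828

— Configuration A (φ=+32.7°):
Solar declination: sin δ = sin ε · sin λ_s = sin 8.00° × sin 325.2° = -0.07943, so δ = -4.556°.
cos H₀ = −tan(+32.7°) tan(-4.556°) = 0.0512, H₀ = 1.5196 rad.
Bracket: H₀ sin φ sin δ + cos φ cos δ sin H₀ = 1.5196×0.54024×-0.07943 + 0.84151×0.99684×0.99869 = -0.065208 + 0.837752 = 0.772544.
Q̄ = (S₀/π) × [bracket] = (2164/π) × 0.772544 = 532.15 W/m².
— Configuration B (φ=+32.7°):
Solar longitude: λ_s = 360° × (448 − 204)/692.60 = 126.826°.
sin δ = sin 8.00° × sin 126.826° = 0.11140, so δ = +6.396°.
cos H₀ = −tan(+32.7°) tan(+6.396°) = -0.0720, H₀ = 1.6428 rad.
Bracket: H₀ sin φ sin δ + cos φ cos δ sin H₀ = 1.6428×0.54024×0.11140 + 0.84151×0.99378×0.99741 = 0.098868 + 0.834110 = 0.932978.
Q̄ = (S₀/π) × [bracket] = (2164/π) × 0.932978 = 642.66 W/m².
Ratio Q̄_A / Q̄_B = 532.15 / 642.66 = 0.8280.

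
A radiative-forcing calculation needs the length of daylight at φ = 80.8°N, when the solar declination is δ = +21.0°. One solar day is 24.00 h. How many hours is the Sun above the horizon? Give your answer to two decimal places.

Sunrise equation: cos H₀ = −tan φ · tan δ = -2.3700 ≤ −1, so the Sun never sets (polar day) and H₀ = π.
Daylight = 2H₀/(2π) × 24.00 h = (3.1416/π) × 24.00 = 24.00 h.

24.00 h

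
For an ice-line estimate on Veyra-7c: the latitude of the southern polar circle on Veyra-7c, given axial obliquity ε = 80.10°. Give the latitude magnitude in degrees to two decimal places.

9.90°

The polar circle is the lowest latitude that experiences at least one full rotation of continuous darkness at the northern-summer solstice; it lies at |φ| = 90° − ε = 90° − 80.10° = 9.90°.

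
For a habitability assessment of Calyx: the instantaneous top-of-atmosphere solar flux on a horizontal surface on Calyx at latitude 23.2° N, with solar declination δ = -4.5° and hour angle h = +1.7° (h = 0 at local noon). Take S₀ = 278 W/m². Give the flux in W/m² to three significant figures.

246 W/m²

cos θ_z = sin φ sin δ + cos φ cos δ cos h = -0.030908 + 0.915899 = 0.884991.
Flux = S₀ · cos θ_z = 278 × 0.884991 = 246.0 W/m².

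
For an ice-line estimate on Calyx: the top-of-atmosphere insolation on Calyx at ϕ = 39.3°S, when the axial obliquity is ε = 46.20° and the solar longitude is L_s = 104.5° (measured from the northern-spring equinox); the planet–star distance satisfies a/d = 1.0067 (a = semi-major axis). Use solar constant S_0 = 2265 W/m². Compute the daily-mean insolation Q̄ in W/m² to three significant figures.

Q̄ ≈ 34.6 W/m²

Solar declination: sin δ = sin ε · sin L_s = sin 46.20° × sin 104.5° = 0.69877, so δ = +44.328°.
cos h₀ = −tan(-39.3°) tan(+44.328°) = 0.7995, h₀ = 0.6443 rad.
Bracket: h₀ sin ϕ sin δ + cos ϕ cos δ sin h₀ = 0.6443×-0.63338×0.69877 + 0.77384×0.71535×0.60063 = -0.285159 + 0.332489 = 0.047330.
Inverse-square distance factor (a/d)² = 1.0067² = 1.013445.
Q̄ = (S_0/π) × 1.013445 × [bracket] = (2265/π) × 1.013445 × 0.047330 = 34.58 W/m².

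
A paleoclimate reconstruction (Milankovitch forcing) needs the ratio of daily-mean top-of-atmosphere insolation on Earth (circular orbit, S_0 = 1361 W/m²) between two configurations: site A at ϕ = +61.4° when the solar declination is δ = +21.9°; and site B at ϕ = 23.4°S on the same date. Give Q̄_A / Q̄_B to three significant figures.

Q̄_A / Q̄_B ≈ 1.72

— Configuration A (ϕ=+61.4°):
cos h₀ = −tan(+61.4°) tan(+21.900°) = -0.7373, h₀ = 2.3999 rad.
Bracket: h₀ sin ϕ sin δ + cos ϕ cos δ sin h₀ = 2.3999×0.87798×0.37299 + 0.47869×0.92784×0.67555 = 0.785914 + 0.300044 = 1.085958.
Q̄ = (S_0/π) × [bracket] = (1361/π) × 1.085958 = 470.46 W/m².
— Configuration B (ϕ=-23.4°):
cos h₀ = −tan(-23.4°) tan(+21.900°) = 0.1740, h₀ = 1.3959 rad.
Bracket: h₀ sin ϕ sin δ + cos ϕ cos δ sin h₀ = 1.3959×-0.39715×0.37299 + 0.91775×0.92784×0.98475 = -0.206779 + 0.838539 = 0.631760.
Q̄ = (S_0/π) × [bracket] = (1361/π) × 0.631760 = 273.69 W/m².
Ratio Q̄_A / Q̄_B = 470.46 / 273.69 = 1.719.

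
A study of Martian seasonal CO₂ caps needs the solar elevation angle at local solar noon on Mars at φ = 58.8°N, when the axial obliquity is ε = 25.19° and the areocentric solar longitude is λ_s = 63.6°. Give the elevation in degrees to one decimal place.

53.6°

sin δ = sin 25.19° × sin 63.6° = 0.38123, so δ = +22.410°.
At local noon the hour angle is zero, so the zenith angle equals |φ − δ| = |+58.8° − (+22.410°)| = 36.390°.
Elevation = 90° − 36.390° = 53.6°.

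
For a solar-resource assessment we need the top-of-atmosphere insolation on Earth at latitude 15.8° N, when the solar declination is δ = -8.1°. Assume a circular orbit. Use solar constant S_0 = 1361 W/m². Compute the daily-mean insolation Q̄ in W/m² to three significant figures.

Q̄ ≈ 387 W/m²

cos h₀ = −tan(+15.8°) tan(-8.100°) = 0.0403, h₀ = 1.5305 rad.
Bracket: h₀ sin ϕ sin δ + cos ϕ cos δ sin h₀ = 1.5305×0.27228×-0.14090 + 0.96222×0.99002×0.99919 = -0.058716 + 0.951845 = 0.893129.
Q̄ = (S_0/π) × [bracket] = (1361/π) × 0.893129 = 386.9 W/m².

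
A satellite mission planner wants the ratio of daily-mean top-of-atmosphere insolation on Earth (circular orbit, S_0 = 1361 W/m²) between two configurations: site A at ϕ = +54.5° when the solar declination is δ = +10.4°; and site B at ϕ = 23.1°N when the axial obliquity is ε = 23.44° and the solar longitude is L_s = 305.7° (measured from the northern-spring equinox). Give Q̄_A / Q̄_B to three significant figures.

Q̄_A / Q̄_B ≈ 1.21

— Configuration A (ϕ=+54.5°):
cos h₀ = −tan(+54.5°) tan(+10.400°) = -0.2573, h₀ = 1.8310 rad.
Bracket: h₀ sin ϕ sin δ + cos ϕ cos δ sin h₀ = 1.8310×0.81412×0.18052 + 0.58070×0.98357×0.96633 = 0.269093 + 0.551928 = 0.821021.
Q̄ = (S_0/π) × [bracket] = (1361/π) × 0.821021 = 355.68 W/m².
— Configuration B (ϕ=+23.1°):
Solar declination: sin δ = sin ε · sin L_s = sin 23.44° × sin 305.7° = -0.32304, so δ = -18.847°.
cos h₀ = −tan(+23.1°) tan(-18.847°) = 0.1456, h₀ = 1.4247 rad.
Bracket: h₀ sin ϕ sin δ + cos ϕ cos δ sin h₀ = 1.4247×0.39234×-0.32304 + 0.91982×0.94639×0.98934 = -0.180569 + 0.861229 = 0.680660.
Q̄ = (S_0/π) × [bracket] = (1361/π) × 0.680660 = 294.88 W/m².
Ratio Q̄_A / Q̄_B = 355.68 / 294.88 = 1.206.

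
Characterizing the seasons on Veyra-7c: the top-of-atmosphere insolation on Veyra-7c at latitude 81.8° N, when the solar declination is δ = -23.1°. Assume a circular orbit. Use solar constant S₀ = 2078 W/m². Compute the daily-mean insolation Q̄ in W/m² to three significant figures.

cos H₀ = −tan(+81.8°) tan(-23.100°) = 2.9600 ≥ 1 ⇒ polar night, H₀ = 0 and Q̄ = 0.

Q̄ ≈ 0.00 W/m²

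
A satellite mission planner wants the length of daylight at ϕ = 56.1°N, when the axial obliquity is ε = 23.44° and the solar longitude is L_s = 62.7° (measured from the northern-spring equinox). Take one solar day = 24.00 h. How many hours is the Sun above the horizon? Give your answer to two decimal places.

16.56 h

Solar declination: sin δ = sin ε · sin L_s = sin 23.44° × sin 62.7° = 0.35348, so δ = +20.700°.
cos h₀ = −tan ϕ · tan δ = −tan(+56.1°) × tan(+20.700°) = -0.5623, so h₀ = 2.1680 rad = 124.22°.
Daylight = 2h₀/(2π) × 24.00 h = (2.1680/π) × 24.00 = 16.56 h.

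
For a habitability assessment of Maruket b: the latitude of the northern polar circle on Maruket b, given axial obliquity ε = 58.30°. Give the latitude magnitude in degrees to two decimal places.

31.70°

The polar circle is the lowest latitude that experiences at least one full rotation of continuous daylight at the northern-summer solstice; it lies at |φ| = 90° − ε = 90° − 58.30° = 31.70°.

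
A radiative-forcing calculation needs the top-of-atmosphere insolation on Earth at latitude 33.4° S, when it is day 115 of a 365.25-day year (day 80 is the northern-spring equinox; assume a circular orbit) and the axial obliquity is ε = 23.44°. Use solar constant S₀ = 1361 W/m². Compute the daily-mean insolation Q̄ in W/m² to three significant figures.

Solar longitude: λ_s = 360° × (115 − 80)/365.25 = 34.497°.
sin δ = sin 23.44° × sin 34.497° = 0.22529, so δ = +13.020°.
cos H₀ = −tan(-33.4°) tan(+13.020°) = 0.1525, H₀ = 1.4177 rad.
Bracket: H₀ sin φ sin δ + cos φ cos δ sin H₀ = 1.4177×-0.55048×0.22529 + 0.83485×0.97429×0.98831 = -0.175820 + 0.803878 = 0.628058.
Q̄ = (S₀/π) × [bracket] = (1361/π) × 0.628058 = 272.1 W/m².

Q̄ ≈ 272 W/m²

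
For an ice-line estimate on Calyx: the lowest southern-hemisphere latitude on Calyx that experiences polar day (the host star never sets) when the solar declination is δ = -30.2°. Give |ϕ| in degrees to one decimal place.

|ϕ| = 59.8°

Polar day requires cos h₀ = −tan ϕ tan δ ≤ −1, i.e. tan ϕ tan δ ≥ 1.
The boundary is |tan ϕ| · |tan δ| = 1, so |ϕ| = 90° − |δ| = 90° − 30.2° = 59.8° in the southern hemisphere.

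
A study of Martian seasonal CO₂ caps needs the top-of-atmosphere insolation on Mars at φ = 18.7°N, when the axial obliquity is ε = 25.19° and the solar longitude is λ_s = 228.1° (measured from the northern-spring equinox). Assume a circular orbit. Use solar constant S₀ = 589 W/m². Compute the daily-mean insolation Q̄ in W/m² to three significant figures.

Solar declination: sin δ = sin ε · sin λ_s = sin 25.19° × sin 228.1° = -0.31679, so δ = -18.469°.
cos H₀ = −tan(+18.7°) tan(-18.469°) = 0.1131, H₀ = 1.4575 rad.
Bracket: H₀ sin φ sin δ + cos φ cos δ sin H₀ = 1.4575×0.32061×-0.31679 + 0.94721×0.94849×0.99359 = -0.148033 + 0.892660 = 0.744627.
Q̄ = (S₀/π) × [bracket] = (589/π) × 0.744627 = 139.6 W/m².

Q̄ ≈ 140 W/m²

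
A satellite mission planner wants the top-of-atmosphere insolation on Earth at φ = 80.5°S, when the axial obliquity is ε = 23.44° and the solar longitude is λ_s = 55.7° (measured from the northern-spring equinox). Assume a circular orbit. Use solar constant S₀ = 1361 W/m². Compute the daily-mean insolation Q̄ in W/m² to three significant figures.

Solar declination: sin δ = sin ε · sin λ_s = sin 23.44° × sin 55.7° = 0.32861, so δ = +19.185°.
cos H₀ = −tan(-80.5°) tan(+19.185°) = 2.0792 ≥ 1 ⇒ polar night, H₀ = 0 and Q̄ = 0.

Q̄ ≈ 0.00 W/m²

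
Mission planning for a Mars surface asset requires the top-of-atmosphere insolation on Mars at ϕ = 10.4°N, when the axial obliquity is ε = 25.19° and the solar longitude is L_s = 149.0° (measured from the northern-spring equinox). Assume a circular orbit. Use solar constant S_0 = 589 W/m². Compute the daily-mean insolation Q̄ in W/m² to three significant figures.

Solar declination: sin δ = sin ε · sin L_s = sin 25.19° × sin 149.0° = 0.21921, so δ = +12.663°.
cos h₀ = −tan(+10.4°) tan(+12.663°) = -0.0412, h₀ = 1.6120 rad.
Bracket: h₀ sin ϕ sin δ + cos ϕ cos δ sin h₀ = 1.6120×0.18052×0.21921 + 0.98357×0.97568×0.99915 = 0.063790 + 0.958834 = 1.022624.
Q̄ = (S_0/π) × [bracket] = (589/π) × 1.022624 = 191.7 W/m².

Q̄ ≈ 192 W/m²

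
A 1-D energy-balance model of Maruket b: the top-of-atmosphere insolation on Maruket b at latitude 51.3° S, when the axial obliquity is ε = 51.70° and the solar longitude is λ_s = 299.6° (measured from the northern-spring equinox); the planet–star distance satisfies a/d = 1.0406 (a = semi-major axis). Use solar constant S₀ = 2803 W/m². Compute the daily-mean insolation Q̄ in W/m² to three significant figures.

Solar declination: sin δ = sin ε · sin λ_s = sin 51.70° × sin 299.6° = -0.68236, so δ = -43.028°.
cos H₀ = −tan(-51.3°) tan(-43.028°) = -1.1651 ≤ −1 ⇒ polar day, H₀ = π.
Bracket: H₀ sin φ sin δ + cos φ cos δ sin H₀ = 3.1416×-0.78043×-0.68236 + 0.62524×0.73102×0.00000 = 1.673009 + 0.000000 = 1.673009.
Inverse-square distance factor (a/d)² = 1.0406² = 1.082848.
Q̄ = (S₀/π) × 1.082848 × [bracket] = (2803/π) × 1.082848 × 1.673009 = 1616 W/m².

Q̄ ≈ 1.62e+03 W/m²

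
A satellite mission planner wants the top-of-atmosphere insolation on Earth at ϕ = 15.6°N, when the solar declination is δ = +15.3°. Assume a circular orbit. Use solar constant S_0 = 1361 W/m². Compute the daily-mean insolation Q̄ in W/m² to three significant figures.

Q̄ ≈ 452 W/m²

cos h₀ = −tan(+15.6°) tan(+15.300°) = -0.0764, h₀ = 1.6473 rad.
Bracket: h₀ sin ϕ sin δ + cos ϕ cos δ sin h₀ = 1.6473×0.26892×0.26387 + 0.96316×0.96456×0.99708 = 0.116892 + 0.926313 = 1.043205.
Q̄ = (S_0/π) × [bracket] = (1361/π) × 1.043205 = 451.9 W/m².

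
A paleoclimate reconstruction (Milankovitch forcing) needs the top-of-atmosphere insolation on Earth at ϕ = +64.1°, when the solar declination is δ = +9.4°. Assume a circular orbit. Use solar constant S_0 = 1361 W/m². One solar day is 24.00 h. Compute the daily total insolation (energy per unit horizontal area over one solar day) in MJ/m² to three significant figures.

cos h₀ = −tan(+64.1°) tan(+9.400°) = -0.3409, h₀ = 1.9187 rad.
Bracket: h₀ sin ϕ sin δ + cos ϕ cos δ sin h₀ = 1.9187×0.89956×0.16333 + 0.43680×0.98657×0.94009 = 0.281905 + 0.405117 = 0.687022.
Q̄ = (S_0/π) × [bracket] = (1361/π) × 0.687022 = 297.63 W/m².
Daily total = Q̄ × 24.00 h × 3600 s/h = 297.63 × 24.00 × 3600 / 10⁶ = 25.72 MJ/m².

25.7 MJ/m²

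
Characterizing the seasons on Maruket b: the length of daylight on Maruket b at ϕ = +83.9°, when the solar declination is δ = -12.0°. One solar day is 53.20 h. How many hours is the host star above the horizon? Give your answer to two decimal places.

cos h₀ = −tan ϕ · tan δ = 1.9889 ≥ 1, so the host star never rises (polar night) and h₀ = 0.
Daylight = 2h₀/(2π) × 53.20 h = (0.0000/π) × 53.20 = 0.00 h.

0.00 h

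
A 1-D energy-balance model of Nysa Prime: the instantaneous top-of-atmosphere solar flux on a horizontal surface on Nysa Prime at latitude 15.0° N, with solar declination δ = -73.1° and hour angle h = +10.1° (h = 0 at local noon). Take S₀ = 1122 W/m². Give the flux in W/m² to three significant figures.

cos θ_z = sin φ sin δ + cos φ cos δ cos h = -0.247642 + 0.276445 = 0.028803.
Flux = S₀ · cos θ_z = 1122 × 0.028803 = 32.32 W/m².

32.3 W/m²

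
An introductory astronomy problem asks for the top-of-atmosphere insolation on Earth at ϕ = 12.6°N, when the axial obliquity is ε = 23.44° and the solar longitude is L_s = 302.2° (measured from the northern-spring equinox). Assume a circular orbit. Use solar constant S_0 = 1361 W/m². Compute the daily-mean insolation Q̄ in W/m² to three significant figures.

Solar declination: sin δ = sin ε · sin L_s = sin 23.44° × sin 302.2° = -0.33661, so δ = -19.670°.
cos h₀ = −tan(+12.6°) tan(-19.670°) = 0.0799, h₀ = 1.4908 rad.
Bracket: h₀ sin ϕ sin δ + cos ϕ cos δ sin h₀ = 1.4908×0.21814×-0.33661 + 0.97592×0.94165×0.99680 = -0.109467 + 0.916034 = 0.806567.
Q̄ = (S_0/π) × [bracket] = (1361/π) × 0.806567 = 349.4 W/m².

Q̄ ≈ 349 W/m²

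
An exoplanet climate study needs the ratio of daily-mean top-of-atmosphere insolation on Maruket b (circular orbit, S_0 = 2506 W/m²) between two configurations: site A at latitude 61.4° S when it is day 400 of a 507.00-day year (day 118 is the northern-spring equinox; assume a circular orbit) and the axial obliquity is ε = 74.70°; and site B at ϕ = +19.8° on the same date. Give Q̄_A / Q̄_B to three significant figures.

Q̄_A / Q̄_B ≈ 1.41

— Configuration A (ϕ=-61.4°):
Solar longitude: L_s = 360° × (400 − 118)/507.00 = 200.237°.
sin δ = sin 74.70° × sin 200.237° = -0.33364, so δ = -19.490°.
cos h₀ = −tan(-61.4°) tan(-19.490°) = -0.6491, h₀ = 2.2772 rad.
Bracket: h₀ sin ϕ sin δ + cos ϕ cos δ sin h₀ = 2.2772×-0.87798×-0.33364 + 0.47869×0.94270×0.76067 = 0.667058 + 0.343261 = 1.010319.
Q̄ = (S_0/π) × [bracket] = (2506/π) × 1.010319 = 805.92 W/m².
— Configuration B (ϕ=+19.8°):
cos h₀ = −tan(+19.8°) tan(-19.490°) = 0.1274, h₀ = 1.4430 rad.
Bracket: h₀ sin ϕ sin δ + cos ϕ cos δ sin h₀ = 1.4430×0.33874×-0.33364 + 0.94088×0.94270×0.99185 = -0.163084 + 0.879739 = 0.716655.
Q̄ = (S_0/π) × [bracket] = (2506/π) × 0.716655 = 571.66 W/m².
Ratio Q̄_A / Q̄_B = 805.92 / 571.66 = 1.410.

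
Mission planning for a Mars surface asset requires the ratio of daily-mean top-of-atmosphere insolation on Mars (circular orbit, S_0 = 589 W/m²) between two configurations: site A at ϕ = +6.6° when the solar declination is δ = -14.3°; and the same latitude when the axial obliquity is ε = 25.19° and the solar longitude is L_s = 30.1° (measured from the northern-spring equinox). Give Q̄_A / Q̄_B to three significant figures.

— Configuration A (ϕ=+6.6°):
cos h₀ = −tan(+6.6°) tan(-14.300°) = 0.0295, h₀ = 1.5413 rad.
Bracket: h₀ sin ϕ sin δ + cos ϕ cos δ sin h₀ = 1.5413×0.11494×-0.24700 + 0.99337×0.96902×0.99956 = -0.043758 + 0.962172 = 0.918414.
Q̄ = (S_0/π) × [bracket] = (589/π) × 0.918414 = 172.19 W/m².
— Configuration B (ϕ=+6.6°):
Solar declination: sin δ = sin ε · sin L_s = sin 25.19° × sin 30.1° = 0.21345, so δ = +12.325°.
cos h₀ = −tan(+6.6°) tan(+12.325°) = -0.0253, h₀ = 1.5961 rad.
Bracket: h₀ sin ϕ sin δ + cos ϕ cos δ sin h₀ = 1.5961×0.11494×0.21345 + 0.99337×0.97695×0.99968 = 0.039159 + 0.970162 = 1.009321.
Q̄ = (S_0/π) × [bracket] = (589/π) × 1.009321 = 189.23 W/m².
Ratio Q̄_A / Q̄_B = 172.19 / 189.23 = 0.9100.

Q̄_A / Q̄_B ≈ 0.910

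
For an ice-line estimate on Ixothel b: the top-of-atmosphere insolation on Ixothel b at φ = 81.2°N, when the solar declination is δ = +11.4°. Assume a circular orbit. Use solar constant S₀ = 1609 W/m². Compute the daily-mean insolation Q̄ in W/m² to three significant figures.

cos H₀ = −tan(+81.2°) tan(+11.400°) = -1.3025 ≤ −1 ⇒ polar day, H₀ = π.
Bracket: H₀ sin φ sin δ + cos φ cos δ sin H₀ = 3.1416×0.98823×0.19766 + 0.15299×0.98027×0.00000 = 0.613660 + 0.000000 = 0.613660.
Q̄ = (S₀/π) × [bracket] = (1609/π) × 0.613660 = 314.3 W/m².

Q̄ ≈ 314 W/m²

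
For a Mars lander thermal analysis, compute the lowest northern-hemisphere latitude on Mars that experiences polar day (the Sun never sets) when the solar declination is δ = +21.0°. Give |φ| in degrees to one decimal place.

Polar day requires cos H₀ = −tan φ tan δ ≤ −1, i.e. tan φ tan δ ≥ 1.
The boundary is |tan φ| · |tan δ| = 1, so |φ| = 90° − |δ| = 90° − 21.0° = 69.0° in the northern hemisphere.

|φ| = 69.0°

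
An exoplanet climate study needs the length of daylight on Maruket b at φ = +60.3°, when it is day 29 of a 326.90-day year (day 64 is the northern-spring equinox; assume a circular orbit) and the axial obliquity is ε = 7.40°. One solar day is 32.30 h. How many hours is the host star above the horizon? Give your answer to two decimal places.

Solar longitude: λ_s = 360° × (29 − 64)/326.90 = -38.544°, i.e. -38.544° + 360° = 321.456°.
sin δ = sin 7.40° × sin 321.456° = -0.08025, so δ = -4.603°.
cos H₀ = −tan φ · tan δ = −tan(+60.3°) × tan(-4.603°) = 0.1412, so H₀ = 1.4292 rad = 81.89°.
Daylight = 2H₀/(2π) × 32.30 h = (1.4292/π) × 32.30 = 14.69 h.

14.69 h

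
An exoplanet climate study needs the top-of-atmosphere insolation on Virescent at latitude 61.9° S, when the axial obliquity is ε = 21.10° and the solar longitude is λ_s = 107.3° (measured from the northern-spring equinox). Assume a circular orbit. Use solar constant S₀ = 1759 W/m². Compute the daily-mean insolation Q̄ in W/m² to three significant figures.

Solar declination: sin δ = sin ε · sin λ_s = sin 21.10° × sin 107.3° = 0.34371, so δ = +20.103°.
cos H₀ = −tan(-61.9°) tan(+20.103°) = 0.6855, H₀ = 0.8155 rad.
Bracket: H₀ sin φ sin δ + cos φ cos δ sin H₀ = 0.8155×-0.88213×0.34371 + 0.47101×0.93908×0.72810 = -0.247257 + 0.322050 = 0.074793.
Q̄ = (S₀/π) × [bracket] = (1759/π) × 0.074793 = 41.88 W/m².

Q̄ ≈ 41.9 W/m²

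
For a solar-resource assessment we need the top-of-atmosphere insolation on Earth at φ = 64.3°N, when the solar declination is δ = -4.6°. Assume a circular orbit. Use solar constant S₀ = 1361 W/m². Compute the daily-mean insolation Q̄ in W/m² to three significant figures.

cos H₀ = −tan(+64.3°) tan(-4.600°) = 0.1672, H₀ = 1.4028 rad.
Bracket: H₀ sin φ sin δ + cos φ cos δ sin H₀ = 1.4028×0.90108×-0.08020 + 0.43366×0.99678×0.98593 = -0.101376 + 0.426182 = 0.324806.
Q̄ = (S₀/π) × [bracket] = (1361/π) × 0.324806 = 140.7 W/m².

Q̄ ≈ 141 W/m²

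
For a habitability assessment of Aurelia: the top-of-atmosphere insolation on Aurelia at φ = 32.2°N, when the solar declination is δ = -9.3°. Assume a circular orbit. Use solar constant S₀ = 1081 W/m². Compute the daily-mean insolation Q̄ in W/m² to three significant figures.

Q̄ ≈ 242 W/m²

cos H₀ = −tan(+32.2°) tan(-9.300°) = 0.1031, H₀ = 1.4675 rad.
Bracket: H₀ sin φ sin δ + cos φ cos δ sin H₀ = 1.4675×0.53288×-0.16160 + 0.84619×0.98686×0.99467 = -0.126371 + 0.830620 = 0.704249.
Q̄ = (S₀/π) × [bracket] = (1081/π) × 0.704249 = 242.3 W/m².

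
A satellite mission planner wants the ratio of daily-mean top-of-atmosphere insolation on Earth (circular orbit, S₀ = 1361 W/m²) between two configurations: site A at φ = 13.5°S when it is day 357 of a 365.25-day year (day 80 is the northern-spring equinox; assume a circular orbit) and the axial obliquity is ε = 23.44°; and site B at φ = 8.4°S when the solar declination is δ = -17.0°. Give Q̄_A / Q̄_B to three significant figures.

— Configuration A (φ=-13.5°):
Solar longitude: λ_s = 360° × (357 − 80)/365.25 = 273.018°.
sin δ = sin 23.44° × sin 273.018° = -0.39724, so δ = -23.406°.
cos H₀ = −tan(-13.5°) tan(-23.406°) = -0.1039, H₀ = 1.6749 rad.
Bracket: H₀ sin φ sin δ + cos φ cos δ sin H₀ = 1.6749×-0.23345×-0.39724 + 0.97237×0.91772×0.99459 = 0.155323 + 0.887536 = 1.042859.
Q̄ = (S₀/π) × [bracket] = (1361/π) × 1.042859 = 451.79 W/m².
— Configuration B (φ=-8.4°):
cos H₀ = −tan(-8.4°) tan(-17.000°) = -0.0451, H₀ = 1.6160 rad.
Bracket: H₀ sin φ sin δ + cos φ cos δ sin H₀ = 1.6160×-0.14608×-0.29237 + 0.98927×0.95630×0.99898 = 0.069018 + 0.945074 = 1.014092.
Q̄ = (S₀/π) × [bracket] = (1361/π) × 1.014092 = 439.32 W/m².
Ratio Q̄_A / Q̄_B = 451.79 / 439.32 = 1.028.

Q̄_A / Q̄_B ≈ 1.03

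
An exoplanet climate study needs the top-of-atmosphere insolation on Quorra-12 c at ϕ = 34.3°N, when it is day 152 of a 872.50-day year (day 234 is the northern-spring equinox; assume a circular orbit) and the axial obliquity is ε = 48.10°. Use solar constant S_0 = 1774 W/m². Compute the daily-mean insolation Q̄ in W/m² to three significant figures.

Q̄ ≈ 238 W/m²

Solar longitude: L_s = 360° × (152 − 234)/872.50 = -33.834°, i.e. -33.834° + 360° = 326.166°.
sin δ = sin 48.10° × sin 326.166° = -0.41442, so δ = -24.483°.
cos h₀ = −tan(+34.3°) tan(-24.483°) = 0.3106, h₀ = 1.2549 rad.
Bracket: h₀ sin ϕ sin δ + cos ϕ cos δ sin h₀ = 1.2549×0.56353×-0.41442 + 0.82610×0.91008×0.95053 = -0.293067 + 0.714625 = 0.421558.
Q̄ = (S_0/π) × [bracket] = (1774/π) × 0.421558 = 238.0 W/m².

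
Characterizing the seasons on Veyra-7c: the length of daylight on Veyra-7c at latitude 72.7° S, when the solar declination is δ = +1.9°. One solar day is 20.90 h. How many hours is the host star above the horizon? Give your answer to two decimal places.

cos h₀ = −tan ϕ · tan δ = −tan(-72.7°) × tan(+1.900°) = 0.1065, so h₀ = 1.4641 rad = 83.89°.
Daylight = 2h₀/(2π) × 20.90 h = (1.4641/π) × 20.90 = 9.74 h.

9.74 h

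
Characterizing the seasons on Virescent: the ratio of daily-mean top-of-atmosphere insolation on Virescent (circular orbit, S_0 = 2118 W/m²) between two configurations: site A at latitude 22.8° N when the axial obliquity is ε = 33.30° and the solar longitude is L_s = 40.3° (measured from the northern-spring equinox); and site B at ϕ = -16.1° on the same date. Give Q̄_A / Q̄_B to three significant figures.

— Configuration A (ϕ=+22.8°):
Solar declination: sin δ = sin ε · sin L_s = sin 33.30° × sin 40.3° = 0.35510, so δ = +20.800°.
cos h₀ = −tan(+22.8°) tan(+20.800°) = -0.1597, h₀ = 1.7312 rad.
Bracket: h₀ sin ϕ sin δ + cos ϕ cos δ sin h₀ = 1.7312×0.38752×0.35510 + 0.92186×0.93483×0.98717 = 0.238228 + 0.850726 = 1.088954.
Q̄ = (S_0/π) × [bracket] = (2118/π) × 1.088954 = 734.15 W/m².
— Configuration B (ϕ=-16.1°):
cos h₀ = −tan(-16.1°) tan(+20.800°) = 0.1096, h₀ = 1.4609 rad.
Bracket: h₀ sin ϕ sin δ + cos ϕ cos δ sin h₀ = 1.4609×-0.27731×0.35510 + 0.96078×0.93483×0.99397 = -0.143859 + 0.892750 = 0.748891.
Q̄ = (S_0/π) × [bracket] = (2118/π) × 0.748891 = 504.89 W/m².
Ratio Q̄_A / Q̄_B = 734.15 / 504.89 = 1.454.

Q̄_A / Q̄_B ≈ 1.45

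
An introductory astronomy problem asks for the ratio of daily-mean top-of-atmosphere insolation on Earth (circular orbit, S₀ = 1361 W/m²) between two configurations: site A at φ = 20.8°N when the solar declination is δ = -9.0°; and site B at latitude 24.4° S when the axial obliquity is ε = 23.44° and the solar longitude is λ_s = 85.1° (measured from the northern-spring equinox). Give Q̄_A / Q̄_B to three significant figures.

Q̄_A / Q̄_B ≈ 1.41

— Configuration A (φ=+20.8°):
cos H₀ = −tan(+20.8°) tan(-9.000°) = 0.0602, H₀ = 1.5106 rad.
Bracket: H₀ sin φ sin δ + cos φ cos δ sin H₀ = 1.5106×0.35511×-0.15643 + 0.93483×0.98769×0.99819 = -0.083914 + 0.921651 = 0.837737.
Q̄ = (S₀/π) × [bracket] = (1361/π) × 0.837737 = 362.92 W/m².
— Configuration B (φ=-24.4°):
Solar declination: sin δ = sin ε · sin λ_s = sin 23.44° × sin 85.1° = 0.39633, so δ = +23.349°.
cos H₀ = −tan(-24.4°) tan(+23.349°) = 0.1958, H₀ = 1.3737 rad.
Bracket: H₀ sin φ sin δ + cos φ cos δ sin H₀ = 1.3737×-0.41310×0.39633 + 0.91068×0.91811×0.98064 = -0.224908 + 0.819917 = 0.595009.
Q̄ = (S₀/π) × [bracket] = (1361/π) × 0.595009 = 257.77 W/m².
Ratio Q̄_A / Q̄_B = 362.92 / 257.77 = 1.408.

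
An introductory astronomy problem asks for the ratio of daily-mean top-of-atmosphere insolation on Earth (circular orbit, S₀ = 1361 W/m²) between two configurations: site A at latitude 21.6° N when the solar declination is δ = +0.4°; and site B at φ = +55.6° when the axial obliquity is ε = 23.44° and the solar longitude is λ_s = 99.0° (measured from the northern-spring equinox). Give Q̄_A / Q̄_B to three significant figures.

— Configuration A (φ=+21.6°):
cos H₀ = −tan(+21.6°) tan(+0.400°) = -0.0028, H₀ = 1.5736 rad.
Bracket: H₀ sin φ sin δ + cos φ cos δ sin H₀ = 1.5736×0.36812×0.00698 + 0.92978×0.99998×1.00000 = 0.004043 + 0.929761 = 0.933804.
Q̄ = (S₀/π) × [bracket] = (1361/π) × 0.933804 = 404.54 W/m².
— Configuration B (φ=+55.6°):
Solar declination: sin δ = sin ε · sin λ_s = sin 23.44° × sin 99.0° = 0.39289, so δ = +23.135°.
cos H₀ = −tan(+55.6°) tan(+23.135°) = -0.6240, H₀ = 2.2446 rad.
Bracket: H₀ sin φ sin δ + cos φ cos δ sin H₀ = 2.2446×0.82511×0.39289 + 0.56497×0.91959×0.78144 = 0.727649 + 0.405990 = 1.133639.
Q̄ = (S₀/π) × [bracket] = (1361/π) × 1.133639 = 491.11 W/m².
Ratio Q̄_A / Q̄_B = 404.54 / 491.11 = 0.8237.

Q̄_A / Q̄_B ≈ 0.824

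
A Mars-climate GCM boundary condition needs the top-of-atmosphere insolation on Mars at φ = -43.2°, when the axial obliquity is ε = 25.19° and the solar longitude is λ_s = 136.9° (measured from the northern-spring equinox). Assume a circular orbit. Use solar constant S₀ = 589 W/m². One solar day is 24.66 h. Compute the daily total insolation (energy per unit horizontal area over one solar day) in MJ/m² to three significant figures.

Solar declination: sin δ = sin ε · sin λ_s = sin 25.19° × sin 136.9° = 0.29082, so δ = +16.907°.
cos H₀ = −tan(-43.2°) tan(+16.907°) = 0.2854, H₀ = 1.2813 rad.
Bracket: H₀ sin φ sin δ + cos φ cos δ sin H₀ = 1.2813×-0.68455×0.29082 + 0.72897×0.95678×0.95840 = -0.255082 + 0.668449 = 0.413367.
Q̄ = (S₀/π) × [bracket] = (589/π) × 0.413367 = 77.500 W/m².
Daily total = Q̄ × 24.66 h × 3600 s/h = 77.500 × 24.66 × 3600 / 10⁶ = 6.880 MJ/m².

6.88 MJ/m²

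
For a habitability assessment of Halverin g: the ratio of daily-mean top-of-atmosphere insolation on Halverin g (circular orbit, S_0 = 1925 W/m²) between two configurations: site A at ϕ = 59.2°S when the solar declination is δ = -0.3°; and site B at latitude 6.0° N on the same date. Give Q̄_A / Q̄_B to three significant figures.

Q̄_A / Q̄_B ≈ 0.522

— Configuration A (ϕ=-59.2°):
cos h₀ = −tan(-59.2°) tan(-0.300°) = -0.0088, h₀ = 1.5796 rad.
Bracket: h₀ sin ϕ sin δ + cos ϕ cos δ sin h₀ = 1.5796×-0.85896×-0.00524 + 0.51204×0.99999×0.99996 = 0.007110 + 0.512014 = 0.519124.
Q̄ = (S_0/π) × [bracket] = (1925/π) × 0.519124 = 318.09 W/m².
— Configuration B (ϕ=+6.0°):
cos h₀ = −tan(+6.0°) tan(-0.300°) = 0.0006, h₀ = 1.5702 rad.
Bracket: h₀ sin ϕ sin δ + cos ϕ cos δ sin h₀ = 1.5702×0.10453×-0.00524 + 0.99452×0.99999×1.00000 = -0.000860 + 0.994510 = 0.993650.
Q̄ = (S_0/π) × [bracket] = (1925/π) × 0.993650 = 608.86 W/m².
Ratio Q̄_A / Q̄_B = 318.09 / 608.86 = 0.5224.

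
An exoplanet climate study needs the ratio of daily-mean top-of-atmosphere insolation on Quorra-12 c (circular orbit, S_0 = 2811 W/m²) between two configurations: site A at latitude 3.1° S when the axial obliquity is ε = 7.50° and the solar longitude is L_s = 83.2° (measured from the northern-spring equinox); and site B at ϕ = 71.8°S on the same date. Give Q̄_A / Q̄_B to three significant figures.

Q̄_A / Q̄_B ≈ 6.94

— Configuration A (ϕ=-3.1°):
Solar declination: sin δ = sin ε · sin L_s = sin 7.50° × sin 83.2° = 0.12961, so δ = +7.447°.
cos h₀ = −tan(-3.1°) tan(+7.447°) = 0.0071, h₀ = 1.5637 rad.
Bracket: h₀ sin ϕ sin δ + cos ϕ cos δ sin h₀ = 1.5637×-0.05408×0.12961 + 0.99854×0.99157×0.99997 = -0.010960 + 0.990093 = 0.979133.
Q̄ = (S_0/π) × [bracket] = (2811/π) × 0.979133 = 876.10 W/m².
— Configuration B (ϕ=-71.8°):
cos h₀ = −tan(-71.8°) tan(+7.447°) = 0.3976, h₀ = 1.1619 rad.
Bracket: h₀ sin ϕ sin δ + cos ϕ cos δ sin h₀ = 1.1619×-0.94997×0.12961 + 0.31233×0.99157×0.91758 = -0.143060 + 0.284172 = 0.141112.
Q̄ = (S_0/π) × [bracket] = (2811/π) × 0.141112 = 126.26 W/m².
Ratio Q̄_A / Q̄_B = 876.10 / 126.26 = 6.939.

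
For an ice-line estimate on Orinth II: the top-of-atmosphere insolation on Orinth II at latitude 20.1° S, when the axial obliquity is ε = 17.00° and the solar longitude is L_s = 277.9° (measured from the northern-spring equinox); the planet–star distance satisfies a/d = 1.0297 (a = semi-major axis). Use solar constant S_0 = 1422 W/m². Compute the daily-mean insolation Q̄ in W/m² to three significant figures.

Solar declination: sin δ = sin ε · sin L_s = sin 17.00° × sin 277.9° = -0.28960, so δ = -16.834°.
cos h₀ = −tan(-20.1°) tan(-16.834°) = -0.1107, h₀ = 1.6817 rad.
Bracket: h₀ sin ϕ sin δ + cos ϕ cos δ sin h₀ = 1.6817×-0.34366×-0.28960 + 0.93909×0.95715×0.99385 = 0.167369 + 0.893322 = 1.060691.
Inverse-square distance factor (a/d)² = 1.0297² = 1.060282.
Q̄ = (S_0/π) × 1.060282 × [bracket] = (1422/π) × 1.060282 × 1.060691 = 509.0 W/m².

Q̄ ≈ 509 W/m²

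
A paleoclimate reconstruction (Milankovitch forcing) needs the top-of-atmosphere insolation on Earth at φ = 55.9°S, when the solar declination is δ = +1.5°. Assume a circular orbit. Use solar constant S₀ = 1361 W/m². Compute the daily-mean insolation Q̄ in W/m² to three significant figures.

cos H₀ = −tan(-55.9°) tan(+1.500°) = 0.0387, H₀ = 1.5321 rad.
Bracket: H₀ sin φ sin δ + cos φ cos δ sin H₀ = 1.5321×-0.82806×0.02618 + 0.56064×0.99966×0.99925 = -0.033214 + 0.560029 = 0.526815.
Q̄ = (S₀/π) × [bracket] = (1361/π) × 0.526815 = 228.2 W/m².

Q̄ ≈ 228 W/m²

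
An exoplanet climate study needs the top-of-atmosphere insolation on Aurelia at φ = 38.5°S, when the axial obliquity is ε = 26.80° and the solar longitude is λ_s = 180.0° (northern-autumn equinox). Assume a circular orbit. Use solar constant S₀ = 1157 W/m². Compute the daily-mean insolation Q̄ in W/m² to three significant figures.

Solar declination: sin δ = sin ε · sin λ_s = sin 26.80° × sin 180.0° = 0.00000, so δ = +0.000°.
cos H₀ = −tan(-38.5°) tan(+0.000°) = 0.0000, H₀ = 1.5708 rad.
Bracket: H₀ sin φ sin δ + cos φ cos δ sin H₀ = 1.5708×-0.62251×0.00000 + 0.78261×1.00000×1.00000 = -0.000000 + 0.782610 = 0.782610.
Q̄ = (S₀/π) × [bracket] = (1157/π) × 0.782610 = 288.2 W/m².

Q̄ ≈ 288 W/m²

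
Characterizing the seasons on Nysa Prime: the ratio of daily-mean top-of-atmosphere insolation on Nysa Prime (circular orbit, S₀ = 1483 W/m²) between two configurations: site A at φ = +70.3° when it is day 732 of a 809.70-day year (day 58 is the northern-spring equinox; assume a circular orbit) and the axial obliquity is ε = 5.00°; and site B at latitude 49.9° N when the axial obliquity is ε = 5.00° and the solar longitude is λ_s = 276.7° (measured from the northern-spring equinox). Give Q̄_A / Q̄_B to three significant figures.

— Configuration A (φ=+70.3°):
Solar longitude: λ_s = 360° × (732 − 58)/809.70 = 299.667°.
sin δ = sin 5.00° × sin 299.667° = -0.07573, so δ = -4.343°.
cos H₀ = −tan(+70.3°) tan(-4.343°) = 0.2121, H₀ = 1.3571 rad.
Bracket: H₀ sin φ sin δ + cos φ cos δ sin H₀ = 1.3571×0.94147×-0.07573 + 0.33710×0.99713×0.97724 = -0.096758 + 0.328482 = 0.231724.
Q̄ = (S₀/π) × [bracket] = (1483/π) × 0.231724 = 109.39 W/m².
— Configuration B (φ=+49.9°):
Solar declination: sin δ = sin ε · sin λ_s = sin 5.00° × sin 276.7° = -0.08656, so δ = -4.966°.
cos H₀ = −tan(+49.9°) tan(-4.966°) = 0.1032, H₀ = 1.4674 rad.
Bracket: H₀ sin φ sin δ + cos φ cos δ sin H₀ = 1.4674×0.76492×-0.08656 + 0.64412×0.99625×0.99466 = -0.097159 + 0.638278 = 0.541119.
Q̄ = (S₀/π) × [bracket] = (1483/π) × 0.541119 = 255.44 W/m².
Ratio Q̄_A / Q̄_B = 109.39 / 255.44 = 0.4282.

Q̄_A / Q̄_B ≈ 0.428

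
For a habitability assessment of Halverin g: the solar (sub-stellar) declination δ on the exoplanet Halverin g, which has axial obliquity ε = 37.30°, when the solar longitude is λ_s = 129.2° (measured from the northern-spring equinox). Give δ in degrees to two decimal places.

sin δ = sin ε · sin λ_s = sin 37.30° × sin 129.2° = 0.469607.
δ = arcsin(0.469607) = +28.01°.

δ = +28.01°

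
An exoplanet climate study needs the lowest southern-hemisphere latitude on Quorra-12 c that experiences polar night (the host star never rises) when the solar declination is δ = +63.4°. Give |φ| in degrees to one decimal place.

Polar night requires cos H₀ = −tan φ tan δ ≥ 1, i.e. tan φ tan δ ≤ −1.
The boundary is |tan φ| · |tan δ| = 1, so |φ| = 90° − |δ| = 90° − 63.4° = 26.6° in the southern hemisphere.

|φ| = 26.6°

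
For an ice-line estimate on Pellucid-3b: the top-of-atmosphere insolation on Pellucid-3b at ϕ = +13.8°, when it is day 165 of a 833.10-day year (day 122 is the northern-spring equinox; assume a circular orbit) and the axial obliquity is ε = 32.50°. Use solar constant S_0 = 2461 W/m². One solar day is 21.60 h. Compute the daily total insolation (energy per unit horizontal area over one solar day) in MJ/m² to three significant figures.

Solar longitude: L_s = 360° × (165 − 122)/833.10 = 18.581°.
sin δ = sin 32.50° × sin 18.581° = 0.17121, so δ = +9.858°.
cos h₀ = −tan(+13.8°) tan(+9.858°) = -0.0427, h₀ = 1.6135 rad.
Bracket: h₀ sin ϕ sin δ + cos ϕ cos δ sin h₀ = 1.6135×0.23853×0.17121 + 0.97113×0.98523×0.99909 = 0.065893 + 0.955916 = 1.021809.
Q̄ = (S_0/π) × [bracket] = (2461/π) × 1.021809 = 800.44 W/m².
Daily total = Q̄ × 21.60 h × 3600 s/h = 800.44 × 21.60 × 3600 / 10⁶ = 62.24 MJ/m².

62.2 MJ/m²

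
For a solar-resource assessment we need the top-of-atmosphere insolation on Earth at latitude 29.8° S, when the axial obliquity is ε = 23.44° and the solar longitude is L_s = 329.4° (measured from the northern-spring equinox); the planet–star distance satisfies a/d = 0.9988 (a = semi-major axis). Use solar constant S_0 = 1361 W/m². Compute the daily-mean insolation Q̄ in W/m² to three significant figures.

Solar declination: sin δ = sin ε · sin L_s = sin 23.44° × sin 329.4° = -0.20249, so δ = -11.683°.
cos h₀ = −tan(-29.8°) tan(-11.683°) = -0.1184, h₀ = 1.6895 rad.
Bracket: h₀ sin ϕ sin δ + cos ϕ cos δ sin h₀ = 1.6895×-0.49697×-0.20249 + 0.86777×0.97928×0.99296 = 0.170017 + 0.843807 = 1.013824.
Inverse-square distance factor (a/d)² = 0.9988² = 0.997601.
Q̄ = (S_0/π) × 0.997601 × [bracket] = (1361/π) × 0.997601 × 1.013824 = 438.2 W/m².

Q̄ ≈ 438 W/m²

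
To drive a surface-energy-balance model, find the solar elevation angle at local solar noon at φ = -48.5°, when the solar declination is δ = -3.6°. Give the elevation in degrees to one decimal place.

At local noon the hour angle is zero, so the zenith angle equals |φ − δ| = |-48.5° − (-3.600°)| = 44.900°.
Elevation = 90° − 44.900° = 45.1°.

45.1°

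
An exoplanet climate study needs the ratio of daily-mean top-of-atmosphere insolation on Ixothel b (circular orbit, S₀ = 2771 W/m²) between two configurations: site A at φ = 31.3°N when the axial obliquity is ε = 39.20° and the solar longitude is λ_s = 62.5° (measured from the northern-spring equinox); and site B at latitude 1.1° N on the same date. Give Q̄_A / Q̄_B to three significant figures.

— Configuration A (φ=+31.3°):
Solar declination: sin δ = sin ε · sin λ_s = sin 39.20° × sin 62.5° = 0.56062, so δ = +34.098°.
cos H₀ = −tan(+31.3°) tan(+34.098°) = -0.4116, H₀ = 1.9950 rad.
Bracket: H₀ sin φ sin δ + cos φ cos δ sin H₀ = 1.9950×0.51952×0.56062 + 0.85446×0.82808×0.91135 = 0.581050 + 0.644836 = 1.225886.
Q̄ = (S₀/π) × [bracket] = (2771/π) × 1.225886 = 1081.3 W/m².
— Configuration B (φ=+1.1°):
cos H₀ = −tan(+1.1°) tan(+34.098°) = -0.0130, H₀ = 1.5838 rad.
Bracket: H₀ sin φ sin δ + cos φ cos δ sin H₀ = 1.5838×0.01920×0.56062 + 0.99982×0.82808×0.99992 = 0.017048 + 0.827865 = 0.844913.
Q̄ = (S₀/π) × [bracket] = (2771/π) × 0.844913 = 745.24 W/m².
Ratio Q̄_A / Q̄_B = 1081.3 / 745.24 = 1.451.

Q̄_A / Q̄_B ≈ 1.45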